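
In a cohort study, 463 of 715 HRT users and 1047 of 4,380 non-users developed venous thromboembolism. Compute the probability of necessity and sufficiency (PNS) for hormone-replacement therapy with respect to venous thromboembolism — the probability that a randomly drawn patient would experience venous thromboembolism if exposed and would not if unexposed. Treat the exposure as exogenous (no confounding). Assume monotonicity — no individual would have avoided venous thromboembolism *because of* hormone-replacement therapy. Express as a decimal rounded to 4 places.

p₁ = P(outcome | exposed) = 463/715 = 0.64755
p₀ = P(outcome | unexposed) = 1047/4380 = 0.23904
Under exogeneity and monotonicity, PNS = p₁ − p₀.
PNS = 0.64755 − 0.23904 = 0.40851

PNS ≈ 0.4085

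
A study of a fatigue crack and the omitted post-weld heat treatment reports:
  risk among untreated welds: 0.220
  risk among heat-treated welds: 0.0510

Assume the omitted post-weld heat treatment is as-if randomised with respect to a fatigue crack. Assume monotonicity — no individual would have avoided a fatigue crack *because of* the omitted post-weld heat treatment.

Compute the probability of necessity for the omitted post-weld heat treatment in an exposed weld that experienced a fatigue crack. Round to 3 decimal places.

PN ≈ 0.768

Let p₁ = 0.22, p₀ = 0.051.
Under exogeneity and monotonicity, PN = (p₁ − p₀) / p₁.
PN = (0.22 − 0.051) / 0.22 = 0.169 / 0.22 ≈ 0.7682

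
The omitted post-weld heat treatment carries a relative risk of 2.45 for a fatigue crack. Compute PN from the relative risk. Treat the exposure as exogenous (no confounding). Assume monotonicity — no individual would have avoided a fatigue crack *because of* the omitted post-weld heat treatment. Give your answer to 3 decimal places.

PN ≈ 0.592

Under exogeneity and monotonicity, PN = (RR − 1) / RR = 1 − 1/RR.
PN = (2.45 − 1) / 2.45 = 1.45 / 2.45 ≈ 0.5918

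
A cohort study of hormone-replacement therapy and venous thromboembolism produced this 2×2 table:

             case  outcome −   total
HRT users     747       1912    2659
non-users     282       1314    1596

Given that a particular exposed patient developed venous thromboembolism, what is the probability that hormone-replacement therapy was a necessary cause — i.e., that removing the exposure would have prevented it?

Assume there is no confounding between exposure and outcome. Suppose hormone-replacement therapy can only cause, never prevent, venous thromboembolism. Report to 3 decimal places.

p₁ = P(outcome | exposed) = 747/2659 = 0.28093
p₀ = P(outcome | unexposed) = 282/1596 = 0.17669
Under exogeneity and monotonicity, PN = (p₁ − p₀)/p₁.
PN = (0.28093 − 0.17669) / 0.28093 ≈ 0.3711

PN ≈ 0.371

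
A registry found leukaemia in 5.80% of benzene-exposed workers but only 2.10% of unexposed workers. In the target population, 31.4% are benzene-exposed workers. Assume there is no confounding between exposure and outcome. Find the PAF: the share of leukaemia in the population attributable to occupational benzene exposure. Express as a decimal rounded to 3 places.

p₁ = 0.058, p₀ = 0.021.
Overall risk P(Y=1) = π·p₁ + (1−π)·p₀ = 0.314×0.058 + 0.686×0.021 = 0.032618.
Under exogeneity, PAF = [P(Y=1) − p₀] / P(Y=1).
PAF = (0.032618 − 0.021) / 0.032618 ≈ 0.3562

PAF ≈ 0.356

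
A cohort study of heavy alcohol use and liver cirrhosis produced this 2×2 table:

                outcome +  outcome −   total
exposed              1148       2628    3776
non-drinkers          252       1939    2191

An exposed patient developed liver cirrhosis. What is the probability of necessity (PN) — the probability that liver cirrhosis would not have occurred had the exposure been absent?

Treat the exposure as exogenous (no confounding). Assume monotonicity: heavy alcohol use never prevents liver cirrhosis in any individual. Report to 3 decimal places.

PN ≈ 0.622

p₁ = P(outcome | exposed) = 1148/3776 = 0.30403
p₀ = P(outcome | unexposed) = 252/2191 = 0.11502
Under exogeneity and monotonicity, PN = (p₁ − p₀)/p₁.
PN = (0.30403 − 0.11502) / 0.30403 ≈ 0.6217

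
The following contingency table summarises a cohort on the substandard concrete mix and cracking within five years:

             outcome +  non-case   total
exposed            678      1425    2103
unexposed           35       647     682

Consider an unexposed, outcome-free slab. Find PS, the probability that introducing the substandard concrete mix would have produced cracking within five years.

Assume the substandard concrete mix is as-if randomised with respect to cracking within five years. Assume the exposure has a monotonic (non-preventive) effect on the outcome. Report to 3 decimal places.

p₁ = P(outcome | exposed) = 678/2103 = 0.3224
p₀ = P(outcome | unexposed) = 35/682 = 0.05132
Under exogeneity and monotonicity, PS = (p₁ − p₀)/(1 − p₀).
PS = (0.3224 − 0.05132) / 0.94868 ≈ 0.2857

PS ≈ 0.286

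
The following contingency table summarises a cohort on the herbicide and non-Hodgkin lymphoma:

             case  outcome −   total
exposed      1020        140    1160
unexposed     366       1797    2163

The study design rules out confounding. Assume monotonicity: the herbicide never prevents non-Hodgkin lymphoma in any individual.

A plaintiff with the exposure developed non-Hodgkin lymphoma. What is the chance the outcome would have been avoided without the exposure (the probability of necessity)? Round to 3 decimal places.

PN ≈ 0.808

p₁ = P(outcome | exposed) = 1020/1160 = 0.87931
p₀ = P(outcome | unexposed) = 366/2163 = 0.16921
Under exogeneity and monotonicity, PN = (p₁ − p₀) / p₁.
PN = (0.87931 − 0.16921) / 0.87931 = 0.7101 / 0.87931 ≈ 0.8076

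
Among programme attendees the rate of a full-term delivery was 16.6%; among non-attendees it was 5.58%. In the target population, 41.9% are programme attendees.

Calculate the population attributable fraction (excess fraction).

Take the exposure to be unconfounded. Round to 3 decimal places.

PAF ≈ 0.453

p₁ = 0.166, p₀ = 0.0558.
Overall risk P(Y=1) = π·p₁ + (1−π)·p₀ = 0.419×0.166 + 0.581×0.0558 = 0.10197.
Under exogeneity, PAF = [P(Y=1) − p₀] / P(Y=1).
PAF = (0.10197 − 0.0558) / 0.10197 ≈ 0.4528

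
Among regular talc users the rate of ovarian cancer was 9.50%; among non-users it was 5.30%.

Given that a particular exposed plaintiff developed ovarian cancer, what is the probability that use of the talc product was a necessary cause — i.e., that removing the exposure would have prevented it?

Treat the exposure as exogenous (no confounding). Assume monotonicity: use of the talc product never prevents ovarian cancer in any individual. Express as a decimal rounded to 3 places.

p₁ = 0.095, p₀ = 0.053.
Under exogeneity and monotonicity, PN = (p₁ − p₀) / p₁.
PN = (0.095 − 0.053) / 0.095 = 0.042 / 0.095 ≈ 0.4421

PN ≈ 0.442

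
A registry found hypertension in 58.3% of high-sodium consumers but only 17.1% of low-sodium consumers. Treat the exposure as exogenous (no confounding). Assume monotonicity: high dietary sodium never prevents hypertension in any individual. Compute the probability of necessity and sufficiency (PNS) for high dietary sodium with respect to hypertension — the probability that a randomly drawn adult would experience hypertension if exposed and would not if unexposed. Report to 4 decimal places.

p₁ = 0.583, p₀ = 0.171.
Under exogeneity and monotonicity, PNS = p₁ − p₀.
PNS = 0.583 − 0.171 = 0.412

PNS ≈ 0.4120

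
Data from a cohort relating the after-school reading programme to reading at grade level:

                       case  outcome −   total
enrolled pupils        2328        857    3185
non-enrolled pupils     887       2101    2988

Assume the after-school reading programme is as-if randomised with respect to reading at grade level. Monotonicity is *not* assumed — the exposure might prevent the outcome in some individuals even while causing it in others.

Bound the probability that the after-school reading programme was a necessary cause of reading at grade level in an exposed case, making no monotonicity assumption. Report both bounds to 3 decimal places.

p₁ = P(outcome | exposed) = 2328/3185 = 0.73093
p₀ = P(outcome | unexposed) = 887/2988 = 0.29685
Under exogeneity alone the bounds on PN are max{0,(p₁−p₀)/p₁} ≤ PN ≤ min{1,(1−p₀)/p₁}.
  lower = (p₁ − p₀)/p₁ = 0.43407 / 0.73093 ≈ 0.5939
  upper = min{1, (1 − p₀)/p₁} = 0.70315 / 0.73093 ≈ 0.9620

0.594 ≤ PN ≤ 0.962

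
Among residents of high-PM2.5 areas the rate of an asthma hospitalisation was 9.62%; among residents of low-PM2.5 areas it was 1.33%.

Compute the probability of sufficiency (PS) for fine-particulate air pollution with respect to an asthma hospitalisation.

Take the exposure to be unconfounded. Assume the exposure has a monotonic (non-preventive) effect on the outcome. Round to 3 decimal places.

p₁ = 0.0962, p₀ = 0.0133.
Under exogeneity and monotonicity, PS = (p₁ − p₀) / (1 − p₀).
PS = (0.0962 − 0.0133) / (1 − 0.0133) = 0.0829 / 0.9867 ≈ 0.0840

PS ≈ 0.084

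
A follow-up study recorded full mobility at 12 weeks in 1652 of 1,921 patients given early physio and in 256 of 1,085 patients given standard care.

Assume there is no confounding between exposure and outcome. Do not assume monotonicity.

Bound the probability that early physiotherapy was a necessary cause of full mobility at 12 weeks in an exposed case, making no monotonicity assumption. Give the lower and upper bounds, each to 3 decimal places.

p₁ = P(outcome | exposed) = 1652/1921 = 0.85997
p₀ = P(outcome | unexposed) = 256/1085 = 0.23594
Under exogeneity alone the bounds on PN are max{0,(p₁−p₀)/p₁} ≤ PN ≤ min{1,(1−p₀)/p₁}.
  lower = (p₁ − p₀)/p₁ = 0.62402 / 0.85997 ≈ 0.7256
  upper = min{1, (1 − p₀)/p₁} = 0.76406 / 0.85997 ≈ 0.8885

0.726 ≤ PN ≤ 0.888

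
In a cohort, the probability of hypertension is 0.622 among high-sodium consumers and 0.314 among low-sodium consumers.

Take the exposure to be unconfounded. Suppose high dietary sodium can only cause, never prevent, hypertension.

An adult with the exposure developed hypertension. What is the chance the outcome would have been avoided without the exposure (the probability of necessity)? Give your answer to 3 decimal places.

Let p₁ = 0.622, p₀ = 0.314.
Under exogeneity and monotonicity, PN = (p₁ − p₀) / p₁.
PN = (0.622 − 0.314) / 0.622 = 0.308 / 0.622 ≈ 0.4952

PN ≈ 0.495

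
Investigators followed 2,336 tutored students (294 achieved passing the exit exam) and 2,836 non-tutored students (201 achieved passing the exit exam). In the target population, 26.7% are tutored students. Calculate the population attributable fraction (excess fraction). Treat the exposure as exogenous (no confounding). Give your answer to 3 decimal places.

p₁ = P(outcome | exposed) = 294/2336 = 0.12586
p₀ = P(outcome | unexposed) = 201/2836 = 0.070874
Overall risk P(Y=1) = π·p₁ + (1−π)·p₀ = 0.267×0.12586 + 0.733×0.070874 = 0.085555.
Under exogeneity, PAF = [P(Y=1) − p₀] / P(Y=1).
PAF = (0.085555 − 0.070874) / 0.085555 ≈ 0.1716

PAF ≈ 0.172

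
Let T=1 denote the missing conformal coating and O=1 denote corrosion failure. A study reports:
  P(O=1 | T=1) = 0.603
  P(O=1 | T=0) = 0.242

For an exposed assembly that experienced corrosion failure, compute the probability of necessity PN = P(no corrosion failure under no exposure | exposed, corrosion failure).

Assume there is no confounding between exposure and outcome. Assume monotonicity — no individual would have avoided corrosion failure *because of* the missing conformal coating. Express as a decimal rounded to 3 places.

Let p₁ = 0.603, p₀ = 0.242.
Under exogeneity and monotonicity, PN = (p₁ − p₀) / p₁.
PN = (0.603 − 0.242) / 0.603 = 0.361 / 0.603 ≈ 0.5987

PN ≈ 0.599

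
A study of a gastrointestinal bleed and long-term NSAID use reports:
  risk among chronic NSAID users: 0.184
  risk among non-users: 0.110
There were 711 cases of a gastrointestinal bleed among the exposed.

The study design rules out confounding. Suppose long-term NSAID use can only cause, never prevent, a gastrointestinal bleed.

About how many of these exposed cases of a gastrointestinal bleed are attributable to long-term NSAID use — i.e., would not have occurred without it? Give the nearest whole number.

about 286 cases

Let p₁ = 0.184, p₀ = 0.11.
PN = (p₁ − p₀)/p₁ = (0.184 − 0.11) / 0.184 ≈ 0.40217.
Attributable cases ≈ PN × (exposed cases) = 0.40217 × 711 ≈ 285.95.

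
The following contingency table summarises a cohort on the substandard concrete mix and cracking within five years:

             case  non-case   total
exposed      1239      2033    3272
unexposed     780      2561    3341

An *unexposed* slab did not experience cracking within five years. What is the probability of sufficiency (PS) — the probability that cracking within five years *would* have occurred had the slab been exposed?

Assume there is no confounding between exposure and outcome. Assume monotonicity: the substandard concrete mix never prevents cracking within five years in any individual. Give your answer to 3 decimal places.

PS ≈ 0.189

p₁ = P(outcome | exposed) = 1239/3272 = 0.37867
p₀ = P(outcome | unexposed) = 780/3341 = 0.23346
Under exogeneity and monotonicity, PS = (p₁ − p₀)/(1 − p₀).
PS = (0.37867 − 0.23346) / 0.76654 ≈ 0.1894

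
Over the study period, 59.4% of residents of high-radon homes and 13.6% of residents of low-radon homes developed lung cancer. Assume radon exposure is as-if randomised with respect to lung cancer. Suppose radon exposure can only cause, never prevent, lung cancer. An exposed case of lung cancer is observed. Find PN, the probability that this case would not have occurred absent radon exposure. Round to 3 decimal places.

PN ≈ 0.771

p₁ = 0.594, p₀ = 0.136.
Under exogeneity and monotonicity, PN = (p₁ − p₀) / p₁.
PN = (0.594 − 0.136) / 0.594 = 0.458 / 0.594 ≈ 0.7710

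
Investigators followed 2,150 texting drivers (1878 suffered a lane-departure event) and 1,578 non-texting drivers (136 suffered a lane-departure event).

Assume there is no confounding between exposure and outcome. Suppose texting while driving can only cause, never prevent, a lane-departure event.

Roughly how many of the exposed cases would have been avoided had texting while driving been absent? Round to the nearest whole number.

p₁ = P(outcome | exposed) = 1878/2150 = 0.87349
p₀ = P(outcome | unexposed) = 136/1578 = 0.086185
PN = (p₁ − p₀)/p₁ = (0.87349 − 0.086185) / 0.87349 ≈ 0.90133.
Attributable cases ≈ PN × (exposed cases) = 0.90133 × 1878 ≈ 1692.70.

about 1693 cases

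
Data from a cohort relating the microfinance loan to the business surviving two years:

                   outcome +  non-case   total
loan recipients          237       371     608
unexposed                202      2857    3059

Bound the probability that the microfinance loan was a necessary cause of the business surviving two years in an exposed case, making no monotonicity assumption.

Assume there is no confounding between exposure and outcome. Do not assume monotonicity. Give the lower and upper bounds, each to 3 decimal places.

p₁ = P(outcome | exposed) = 237/608 = 0.3898
p₀ = P(outcome | unexposed) = 202/3059 = 0.066035
Under exogeneity alone the bounds on PN are max{0,(p₁−p₀)/p₁} ≤ PN ≤ min{1,(1−p₀)/p₁}.
  lower = (p₁ − p₀)/p₁ = 0.32377 / 0.3898 ≈ 0.8306
  upper = min{1, (1 − p₀)/p₁} = 0.93397 / 0.3898 ≈ 2.3960 → capped at 1

0.831 ≤ PN ≤ 1.000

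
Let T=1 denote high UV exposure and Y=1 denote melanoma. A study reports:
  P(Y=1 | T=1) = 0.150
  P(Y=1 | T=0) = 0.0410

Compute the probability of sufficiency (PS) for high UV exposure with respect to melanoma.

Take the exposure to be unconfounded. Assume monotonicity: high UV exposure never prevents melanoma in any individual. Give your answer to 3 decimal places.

Let p₁ = 0.15, p₀ = 0.041.
Under exogeneity and monotonicity, PS = (p₁ − p₀) / (1 − p₀).
PS = (0.15 − 0.041) / (1 − 0.041) = 0.109 / 0.959 ≈ 0.1137

PS ≈ 0.114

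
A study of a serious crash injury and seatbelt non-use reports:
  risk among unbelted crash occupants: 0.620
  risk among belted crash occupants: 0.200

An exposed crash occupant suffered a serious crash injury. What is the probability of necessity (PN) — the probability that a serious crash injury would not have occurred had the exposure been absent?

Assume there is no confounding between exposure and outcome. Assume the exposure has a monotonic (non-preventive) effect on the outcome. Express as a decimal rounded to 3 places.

Let p₁ = 0.62, p₀ = 0.2.
Under exogeneity and monotonicity, PN = (p₁ − p₀) / p₁.
PN = (0.62 − 0.2) / 0.62 = 0.42 / 0.62 ≈ 0.6774

PN ≈ 0.677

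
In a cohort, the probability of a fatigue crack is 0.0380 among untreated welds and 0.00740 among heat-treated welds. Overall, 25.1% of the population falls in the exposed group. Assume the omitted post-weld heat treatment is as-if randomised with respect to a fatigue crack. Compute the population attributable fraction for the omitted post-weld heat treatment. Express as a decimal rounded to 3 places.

PAF ≈ 0.509

Let p₁ = 0.038, p₀ = 0.0074.
Overall risk P(Y=1) = π·p₁ + (1−π)·p₀ = 0.251×0.038 + 0.749×0.0074 = 0.015081.
Under exogeneity, PAF = [P(Y=1) − p₀] / P(Y=1).
PAF = (0.015081 − 0.0074) / 0.015081 ≈ 0.5093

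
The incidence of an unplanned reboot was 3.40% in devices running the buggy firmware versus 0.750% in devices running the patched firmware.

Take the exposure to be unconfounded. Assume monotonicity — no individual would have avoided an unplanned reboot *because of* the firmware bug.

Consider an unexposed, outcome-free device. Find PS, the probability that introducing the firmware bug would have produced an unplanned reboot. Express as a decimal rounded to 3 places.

p₁ = 0.034, p₀ = 0.0075.
Under exogeneity and monotonicity, PS = (p₁ − p₀) / (1 − p₀).
PS = (0.034 − 0.0075) / (1 − 0.0075) = 0.0265 / 0.9925 ≈ 0.0267

PS ≈ 0.027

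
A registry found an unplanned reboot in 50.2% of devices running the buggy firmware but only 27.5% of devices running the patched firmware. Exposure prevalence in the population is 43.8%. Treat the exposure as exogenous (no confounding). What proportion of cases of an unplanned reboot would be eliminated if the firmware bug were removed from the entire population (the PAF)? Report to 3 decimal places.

p₁ = 0.502, p₀ = 0.275.
Overall risk P(Y=1) = π·p₁ + (1−π)·p₀ = 0.438×0.502 + 0.562×0.275 = 0.37443.
Under exogeneity, PAF = [P(Y=1) − p₀] / P(Y=1).
PAF = (0.37443 − 0.275) / 0.37443 ≈ 0.2655

PAF ≈ 0.266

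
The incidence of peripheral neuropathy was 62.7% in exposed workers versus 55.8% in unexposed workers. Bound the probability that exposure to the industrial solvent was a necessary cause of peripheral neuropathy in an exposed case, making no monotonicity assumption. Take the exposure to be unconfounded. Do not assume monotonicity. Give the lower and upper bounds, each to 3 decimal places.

0.110 ≤ PN ≤ 0.705

p₁ = 0.627, p₀ = 0.558.
Under exogeneity alone the bounds on PN are max{0,(p₁−p₀)/p₁} ≤ PN ≤ min{1,(1−p₀)/p₁}.
  lower = (p₁ − p₀)/p₁ = 0.069 / 0.627 ≈ 0.1100
  upper = min{1, (1 − p₀)/p₁} = 0.442 / 0.627 ≈ 0.7049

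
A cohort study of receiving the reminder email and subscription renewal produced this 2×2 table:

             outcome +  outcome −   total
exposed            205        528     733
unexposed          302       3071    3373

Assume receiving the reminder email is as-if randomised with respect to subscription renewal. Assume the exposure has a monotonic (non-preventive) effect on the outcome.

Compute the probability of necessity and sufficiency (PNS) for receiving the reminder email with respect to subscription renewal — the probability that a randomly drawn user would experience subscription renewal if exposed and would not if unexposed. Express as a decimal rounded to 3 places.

PNS ≈ 0.190

p₁ = P(outcome | exposed) = 205/733 = 0.27967
p₀ = P(outcome | unexposed) = 302/3373 = 0.089535
Under exogeneity and monotonicity, PNS = p₁ − p₀.
PNS = 0.27967 − 0.089535 = 0.19014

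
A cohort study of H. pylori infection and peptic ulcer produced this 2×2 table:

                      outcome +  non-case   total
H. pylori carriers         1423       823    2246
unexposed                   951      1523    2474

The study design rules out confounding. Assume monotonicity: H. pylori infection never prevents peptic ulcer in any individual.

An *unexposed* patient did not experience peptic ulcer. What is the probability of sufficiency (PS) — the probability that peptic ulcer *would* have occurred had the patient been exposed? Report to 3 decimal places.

p₁ = P(outcome | exposed) = 1423/2246 = 0.63357
p₀ = P(outcome | unexposed) = 951/2474 = 0.3844
Under exogeneity and monotonicity, PS = (p₁ − p₀)/(1 − p₀).
PS = (0.63357 − 0.3844) / 0.6156 ≈ 0.4048

PS ≈ 0.405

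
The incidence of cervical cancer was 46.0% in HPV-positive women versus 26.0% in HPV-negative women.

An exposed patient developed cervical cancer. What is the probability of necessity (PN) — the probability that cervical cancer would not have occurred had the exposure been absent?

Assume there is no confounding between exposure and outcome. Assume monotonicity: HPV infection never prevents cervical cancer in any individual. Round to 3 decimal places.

PN ≈ 0.435

p₁ = 0.46, p₀ = 0.26.
Under exogeneity and monotonicity, PN = (p₁ − p₀) / p₁.
PN = (0.46 − 0.26) / 0.46 = 0.2 / 0.46 ≈ 0.4348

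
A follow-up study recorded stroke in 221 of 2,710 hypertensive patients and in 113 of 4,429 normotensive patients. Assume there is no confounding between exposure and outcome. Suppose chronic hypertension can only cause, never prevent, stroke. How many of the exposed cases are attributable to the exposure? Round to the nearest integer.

about 152 cases

p₁ = P(outcome | exposed) = 221/2710 = 0.08155
p₀ = P(outcome | unexposed) = 113/4429 = 0.025514
PN = (p₁ − p₀)/p₁ = (0.08155 − 0.025514) / 0.08155 ≈ 0.68714.
Attributable cases ≈ PN × (exposed cases) = 0.68714 × 221 ≈ 151.86.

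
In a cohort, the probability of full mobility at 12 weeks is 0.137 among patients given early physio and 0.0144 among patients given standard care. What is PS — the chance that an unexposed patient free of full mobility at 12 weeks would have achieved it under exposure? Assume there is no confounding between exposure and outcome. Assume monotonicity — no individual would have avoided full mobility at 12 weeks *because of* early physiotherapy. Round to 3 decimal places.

Let p₁ = 0.137, p₀ = 0.0144.
Under exogeneity and monotonicity, PS = (p₁ − p₀) / (1 − p₀).
PS = (0.137 − 0.0144) / (1 − 0.0144) = 0.1226 / 0.9856 ≈ 0.1244

PS ≈ 0.124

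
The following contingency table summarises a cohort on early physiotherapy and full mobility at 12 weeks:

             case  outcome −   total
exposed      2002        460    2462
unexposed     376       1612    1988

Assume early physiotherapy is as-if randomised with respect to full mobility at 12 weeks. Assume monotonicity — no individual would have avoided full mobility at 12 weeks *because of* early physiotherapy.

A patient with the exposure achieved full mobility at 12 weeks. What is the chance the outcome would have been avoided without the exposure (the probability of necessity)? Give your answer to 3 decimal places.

p₁ = P(outcome | exposed) = 2002/2462 = 0.81316
p₀ = P(outcome | unexposed) = 376/1988 = 0.18913
Under exogeneity and monotonicity, PN = (p₁ − p₀)/p₁.
PN = (0.81316 − 0.18913) / 0.81316 ≈ 0.7674

PN ≈ 0.767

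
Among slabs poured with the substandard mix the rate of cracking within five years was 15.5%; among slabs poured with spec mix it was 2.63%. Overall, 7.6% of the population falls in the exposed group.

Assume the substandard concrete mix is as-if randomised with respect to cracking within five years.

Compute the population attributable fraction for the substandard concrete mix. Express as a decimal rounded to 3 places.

PAF ≈ 0.271

p₁ = 0.155, p₀ = 0.0263.
Overall risk P(Y=1) = π·p₁ + (1−π)·p₀ = 0.076×0.155 + 0.924×0.0263 = 0.036081.
Under exogeneity, PAF = [P(Y=1) − p₀] / P(Y=1).
PAF = (0.036081 − 0.0263) / 0.036081 ≈ 0.2711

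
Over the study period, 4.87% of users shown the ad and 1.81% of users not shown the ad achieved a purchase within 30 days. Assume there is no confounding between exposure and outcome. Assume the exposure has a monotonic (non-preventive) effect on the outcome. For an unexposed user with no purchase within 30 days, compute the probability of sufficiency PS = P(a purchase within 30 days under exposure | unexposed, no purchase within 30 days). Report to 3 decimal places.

p₁ = 0.0487, p₀ = 0.0181.
Under exogeneity and monotonicity, PS = (p₁ − p₀) / (1 − p₀).
PS = (0.0487 − 0.0181) / (1 − 0.0181) = 0.0306 / 0.9819 ≈ 0.0312

PS ≈ 0.031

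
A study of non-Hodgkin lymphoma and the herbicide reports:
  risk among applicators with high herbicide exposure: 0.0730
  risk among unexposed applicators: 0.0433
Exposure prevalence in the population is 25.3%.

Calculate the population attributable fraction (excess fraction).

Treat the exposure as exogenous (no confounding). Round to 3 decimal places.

PAF ≈ 0.148

Let p₁ = 0.073, p₀ = 0.0433.
Overall risk P(Y=1) = π·p₁ + (1−π)·p₀ = 0.253×0.073 + 0.747×0.0433 = 0.050814.
Under exogeneity, PAF = [P(Y=1) − p₀] / P(Y=1).
PAF = (0.050814 − 0.0433) / 0.050814 ≈ 0.1479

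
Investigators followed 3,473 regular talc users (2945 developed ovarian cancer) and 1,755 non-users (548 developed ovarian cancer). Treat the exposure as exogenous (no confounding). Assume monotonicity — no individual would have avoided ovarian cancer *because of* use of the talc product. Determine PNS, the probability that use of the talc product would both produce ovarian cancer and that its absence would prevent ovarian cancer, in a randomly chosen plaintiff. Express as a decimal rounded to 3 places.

PNS ≈ 0.536

p₁ = P(outcome | exposed) = 2945/3473 = 0.84797
p₀ = P(outcome | unexposed) = 548/1755 = 0.31225
Under exogeneity and monotonicity, PNS = p₁ − p₀.
PNS = 0.84797 − 0.31225 = 0.53572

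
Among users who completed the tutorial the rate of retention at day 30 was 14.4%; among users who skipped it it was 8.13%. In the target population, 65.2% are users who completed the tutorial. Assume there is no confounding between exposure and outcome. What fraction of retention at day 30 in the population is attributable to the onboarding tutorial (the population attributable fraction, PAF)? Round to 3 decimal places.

p₁ = 0.144, p₀ = 0.0813.
Overall risk P(Y=1) = π·p₁ + (1−π)·p₀ = 0.652×0.144 + 0.348×0.0813 = 0.12218.
Under exogeneity, PAF = [P(Y=1) − p₀] / P(Y=1).
PAF = (0.12218 − 0.0813) / 0.12218 ≈ 0.3346

PAF ≈ 0.335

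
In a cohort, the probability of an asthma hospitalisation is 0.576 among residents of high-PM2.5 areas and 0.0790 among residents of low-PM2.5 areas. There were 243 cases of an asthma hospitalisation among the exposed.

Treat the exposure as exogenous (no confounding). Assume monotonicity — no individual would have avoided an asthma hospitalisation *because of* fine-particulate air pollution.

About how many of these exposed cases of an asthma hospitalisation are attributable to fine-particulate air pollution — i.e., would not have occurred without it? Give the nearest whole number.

about 210 cases

Let p₁ = 0.576, p₀ = 0.079.
PN = (p₁ − p₀)/p₁ = (0.576 − 0.079) / 0.576 ≈ 0.86285.
Attributable cases ≈ PN × (exposed cases) = 0.86285 × 243 ≈ 209.67.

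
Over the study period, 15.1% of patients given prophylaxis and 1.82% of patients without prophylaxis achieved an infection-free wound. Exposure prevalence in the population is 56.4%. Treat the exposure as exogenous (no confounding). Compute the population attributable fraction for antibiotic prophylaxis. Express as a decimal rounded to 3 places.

p₁ = 0.151, p₀ = 0.0182.
Overall risk P(Y=1) = π·p₁ + (1−π)·p₀ = 0.564×0.151 + 0.436×0.0182 = 0.093099.
Under exogeneity, PAF = [P(Y=1) − p₀] / P(Y=1).
PAF = (0.093099 − 0.0182) / 0.093099 ≈ 0.8045

PAF ≈ 0.805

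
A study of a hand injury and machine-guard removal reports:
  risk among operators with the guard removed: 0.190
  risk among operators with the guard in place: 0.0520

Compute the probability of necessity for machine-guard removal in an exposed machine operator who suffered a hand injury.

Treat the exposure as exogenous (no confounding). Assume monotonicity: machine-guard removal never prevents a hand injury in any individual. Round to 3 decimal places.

PN ≈ 0.726

Let p₁ = 0.19, p₀ = 0.052.
Under exogeneity and monotonicity, PN = (p₁ − p₀) / p₁.
PN = (0.19 − 0.052) / 0.19 = 0.138 / 0.19 ≈ 0.7263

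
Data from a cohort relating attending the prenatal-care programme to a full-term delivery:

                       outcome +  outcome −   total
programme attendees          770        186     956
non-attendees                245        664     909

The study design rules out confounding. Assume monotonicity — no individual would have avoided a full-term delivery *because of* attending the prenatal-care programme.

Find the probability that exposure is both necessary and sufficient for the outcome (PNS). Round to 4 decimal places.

p₁ = P(outcome | exposed) = 770/956 = 0.80544
p₀ = P(outcome | unexposed) = 245/909 = 0.26953
Under exogeneity and monotonicity, PNS = p₁ − p₀.
PNS = 0.80544 − 0.26953 = 0.53591

PNS ≈ 0.5359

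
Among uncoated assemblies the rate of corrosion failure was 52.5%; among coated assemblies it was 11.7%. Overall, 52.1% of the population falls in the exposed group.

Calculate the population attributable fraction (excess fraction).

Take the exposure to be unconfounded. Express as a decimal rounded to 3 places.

p₁ = 0.525, p₀ = 0.117.
Overall risk P(Y=1) = π·p₁ + (1−π)·p₀ = 0.521×0.525 + 0.479×0.117 = 0.32957.
Under exogeneity, PAF = [P(Y=1) − p₀] / P(Y=1).
PAF = (0.32957 − 0.117) / 0.32957 ≈ 0.6450

PAF ≈ 0.645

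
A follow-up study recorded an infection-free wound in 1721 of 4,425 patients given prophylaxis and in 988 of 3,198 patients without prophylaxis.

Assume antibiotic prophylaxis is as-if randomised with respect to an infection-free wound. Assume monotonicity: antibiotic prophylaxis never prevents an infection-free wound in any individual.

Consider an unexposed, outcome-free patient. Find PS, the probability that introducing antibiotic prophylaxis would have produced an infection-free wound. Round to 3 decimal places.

PS ≈ 0.116

p₁ = P(outcome | exposed) = 1721/4425 = 0.38893
p₀ = P(outcome | unexposed) = 988/3198 = 0.30894
Under exogeneity and monotonicity, PS = (p₁ − p₀) / (1 − p₀).
PS = (0.38893 − 0.30894) / (1 − 0.30894) = 0.079983 / 0.69106 ≈ 0.1157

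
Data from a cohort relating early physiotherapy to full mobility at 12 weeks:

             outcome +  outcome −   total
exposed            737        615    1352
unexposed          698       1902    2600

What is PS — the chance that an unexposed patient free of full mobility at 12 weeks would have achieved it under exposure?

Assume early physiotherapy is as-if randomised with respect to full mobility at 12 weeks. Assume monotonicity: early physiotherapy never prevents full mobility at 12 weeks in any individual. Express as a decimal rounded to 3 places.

PS ≈ 0.378

p₁ = P(outcome | exposed) = 737/1352 = 0.54512
p₀ = P(outcome | unexposed) = 698/2600 = 0.26846
Under exogeneity and monotonicity, PS = (p₁ − p₀)/(1 − p₀).
PS = (0.54512 − 0.26846) / 0.73154 ≈ 0.3782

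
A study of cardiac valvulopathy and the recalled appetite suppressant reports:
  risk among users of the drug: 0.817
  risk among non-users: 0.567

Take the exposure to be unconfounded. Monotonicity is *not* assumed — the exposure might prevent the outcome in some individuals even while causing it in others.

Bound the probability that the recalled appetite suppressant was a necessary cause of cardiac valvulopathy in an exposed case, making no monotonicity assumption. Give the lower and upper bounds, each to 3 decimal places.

Let p₁ = 0.817, p₀ = 0.567.
Under exogeneity alone the bounds on PN are max{0,(p₁−p₀)/p₁} ≤ PN ≤ min{1,(1−p₀)/p₁}.
  lower = (p₁ − p₀)/p₁ = 0.25 / 0.817 ≈ 0.3060
  upper = min{1, (1 − p₀)/p₁} = 0.433 / 0.817 ≈ 0.5300

0.306 ≤ PN ≤ 0.530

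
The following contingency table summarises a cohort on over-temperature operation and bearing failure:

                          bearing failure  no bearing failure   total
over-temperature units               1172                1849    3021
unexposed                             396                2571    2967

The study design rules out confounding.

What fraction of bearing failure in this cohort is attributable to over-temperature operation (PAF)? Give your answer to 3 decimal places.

PAF ≈ 0.490

p₁ = P(outcome | exposed) = 1172/3021 = 0.38795
p₀ = P(outcome | unexposed) = 396/2967 = 0.13347
Exposure prevalence π = 3021/5988 = 0.50451; overall risk P(Y=1) = 0.26186.
Under exogeneity, PAF = [P(Y=1) − p₀]/P(Y=1).
PAF = (0.26186 − 0.13347) / 0.26186 ≈ 0.4903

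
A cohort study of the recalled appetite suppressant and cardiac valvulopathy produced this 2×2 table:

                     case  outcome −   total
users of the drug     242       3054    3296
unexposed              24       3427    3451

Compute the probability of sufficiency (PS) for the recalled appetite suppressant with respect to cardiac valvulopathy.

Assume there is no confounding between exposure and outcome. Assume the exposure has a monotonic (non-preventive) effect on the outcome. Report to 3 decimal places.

PS ≈ 0.067

p₁ = P(outcome | exposed) = 242/3296 = 0.073422
p₀ = P(outcome | unexposed) = 24/3451 = 0.0069545
Under exogeneity and monotonicity, PS = (p₁ − p₀) / (1 − p₀).
PS = (0.073422 − 0.0069545) / (1 − 0.0069545) = 0.066468 / 0.99305 ≈ 0.0669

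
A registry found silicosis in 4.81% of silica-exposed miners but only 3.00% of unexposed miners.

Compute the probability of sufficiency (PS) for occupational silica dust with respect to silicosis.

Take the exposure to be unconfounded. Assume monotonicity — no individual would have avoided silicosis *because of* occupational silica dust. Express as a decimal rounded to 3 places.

p₁ = 0.0481, p₀ = 0.03.
Under exogeneity and monotonicity, PS = (p₁ − p₀) / (1 − p₀).
PS = (0.0481 − 0.03) / (1 − 0.03) = 0.0181 / 0.97 ≈ 0.0187

PS ≈ 0.019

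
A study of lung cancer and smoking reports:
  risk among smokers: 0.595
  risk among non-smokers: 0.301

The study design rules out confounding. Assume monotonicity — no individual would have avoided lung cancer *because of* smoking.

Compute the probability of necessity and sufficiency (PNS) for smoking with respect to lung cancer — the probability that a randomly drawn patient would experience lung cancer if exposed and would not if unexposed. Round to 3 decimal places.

PNS ≈ 0.294

Let p₁ = 0.595, p₀ = 0.301.
Under exogeneity and monotonicity, PNS = p₁ − p₀.
PNS = 0.595 − 0.301 = 0.294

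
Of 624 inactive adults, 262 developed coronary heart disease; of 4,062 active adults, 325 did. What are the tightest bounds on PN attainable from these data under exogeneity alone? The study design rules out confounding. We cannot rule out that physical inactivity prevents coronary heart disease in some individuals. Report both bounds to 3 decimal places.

0.809 ≤ PN ≤ 1.000

p₁ = P(outcome | exposed) = 262/624 = 0.41987
p₀ = P(outcome | unexposed) = 325/4062 = 0.08001
Under exogeneity alone the bounds on PN are max{0,(p₁−p₀)/p₁} ≤ PN ≤ min{1,(1−p₀)/p₁}.
  lower = (p₁ − p₀)/p₁ = 0.33986 / 0.41987 ≈ 0.8094
  upper = min{1, (1 − p₀)/p₁} = 0.91999 / 0.41987 ≈ 2.1911 → capped at 1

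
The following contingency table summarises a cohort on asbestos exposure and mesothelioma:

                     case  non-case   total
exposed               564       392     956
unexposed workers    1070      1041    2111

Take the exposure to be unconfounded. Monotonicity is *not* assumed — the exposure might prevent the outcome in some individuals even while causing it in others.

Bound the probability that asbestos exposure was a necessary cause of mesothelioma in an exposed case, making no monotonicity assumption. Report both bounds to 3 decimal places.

0.141 ≤ PN ≤ 0.836

p₁ = P(outcome | exposed) = 564/956 = 0.58996
p₀ = P(outcome | unexposed) = 1070/2111 = 0.50687
Under exogeneity alone the bounds on PN are max{0,(p₁−p₀)/p₁} ≤ PN ≤ min{1,(1−p₀)/p₁}.
  lower = (p₁ − p₀)/p₁ = 0.083089 / 0.58996 ≈ 0.1408
  upper = min{1, (1 − p₀)/p₁} = 0.49313 / 0.58996 ≈ 0.8359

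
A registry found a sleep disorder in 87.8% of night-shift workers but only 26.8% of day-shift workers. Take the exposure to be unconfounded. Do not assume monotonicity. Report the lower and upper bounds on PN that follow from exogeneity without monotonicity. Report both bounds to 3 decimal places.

0.695 ≤ PN ≤ 0.834

p₁ = 0.878, p₀ = 0.268.
Under exogeneity alone the bounds on PN are max{0,(p₁−p₀)/p₁} ≤ PN ≤ min{1,(1−p₀)/p₁}.
  lower = (p₁ − p₀)/p₁ = 0.61 / 0.878 ≈ 0.6948
  upper = min{1, (1 − p₀)/p₁} = 0.732 / 0.878 ≈ 0.8337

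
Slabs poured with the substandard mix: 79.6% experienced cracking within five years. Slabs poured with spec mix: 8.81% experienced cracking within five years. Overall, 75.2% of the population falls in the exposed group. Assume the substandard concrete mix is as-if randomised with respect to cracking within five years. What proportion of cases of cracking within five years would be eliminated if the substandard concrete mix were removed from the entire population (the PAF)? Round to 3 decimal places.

p₁ = 0.796, p₀ = 0.0881.
Overall risk P(Y=1) = π·p₁ + (1−π)·p₀ = 0.752×0.796 + 0.248×0.0881 = 0.62044.
Under exogeneity, PAF = [P(Y=1) − p₀] / P(Y=1).
PAF = (0.62044 − 0.0881) / 0.62044 ≈ 0.8580

PAF ≈ 0.858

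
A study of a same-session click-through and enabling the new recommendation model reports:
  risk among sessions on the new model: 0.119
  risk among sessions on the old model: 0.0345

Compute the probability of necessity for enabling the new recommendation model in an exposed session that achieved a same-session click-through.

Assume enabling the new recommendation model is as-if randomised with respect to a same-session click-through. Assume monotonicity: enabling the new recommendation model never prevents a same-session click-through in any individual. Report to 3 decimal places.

Let p₁ = 0.119, p₀ = 0.0345.
Under exogeneity and monotonicity, PN = (p₁ − p₀) / p₁.
PN = (0.119 − 0.0345) / 0.119 = 0.0845 / 0.119 ≈ 0.7101

PN ≈ 0.710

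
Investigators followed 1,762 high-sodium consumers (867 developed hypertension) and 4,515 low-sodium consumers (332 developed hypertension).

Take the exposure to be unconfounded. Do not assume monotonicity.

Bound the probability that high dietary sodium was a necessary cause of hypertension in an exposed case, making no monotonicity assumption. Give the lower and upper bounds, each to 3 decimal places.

p₁ = P(outcome | exposed) = 867/1762 = 0.49205
p₀ = P(outcome | unexposed) = 332/4515 = 0.073533
Under exogeneity alone the bounds on PN are max{0,(p₁−p₀)/p₁} ≤ PN ≤ min{1,(1−p₀)/p₁}.
  lower = (p₁ − p₀)/p₁ = 0.41852 / 0.49205 ≈ 0.8506
  upper = min{1, (1 − p₀)/p₁} = 0.92647 / 0.49205 ≈ 1.8829 → capped at 1

0.851 ≤ PN ≤ 1.000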